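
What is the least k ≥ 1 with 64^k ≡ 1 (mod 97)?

ord(64) | φ(97) = 97 − 1 = 96 = 2^5 · 3.
Divisors of 96: 1, 2, 3, 4, 6, 8, 12, 16, 24, 32, 48, 96.
Evaluate successive powers at the divisors of 96:
64^1 ≡ 64 (mod 97)
64^2 ≡ 22 (mod 97)
64^3 ≡ 50 (mod 97)
64^4 ≡ 96 (mod 97)
64^6 ≡ 75 (mod 97)
64^8 ≡ 1 (mod 97) ✓
Hence ord(64) = 8.

8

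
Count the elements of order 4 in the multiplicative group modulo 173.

φ(173) = 173 − 1 = 172 = 2^2 · 43.
Since (Z/173Z)^× is cyclic of order 172, the number of elements of order d is φ(d) when d | 172 and 0 otherwise.
4 = 2^2 divides 172, and φ(4) = 2.

2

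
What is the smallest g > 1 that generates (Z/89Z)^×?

3

φ(89) = 89 − 1 = 88 = 2^3 · 11.
g is a primitive root iff g^(88/q) ≢ 1 (mod 89) for each prime q ∈ {2, 11}.
g = 2: 2^44 ≡ 1 — hits 1, so not a primitive root.
g = 3: 3^44 ≡ 88; 3^8 ≡ 64 — none is 1, so 3 is a primitive root.
Hence the least primitive root of 89 is 3.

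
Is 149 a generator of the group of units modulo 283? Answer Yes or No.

No

φ(283) = 283 − 1 = 282 = 2 · 3 · 47.
It suffices to check that the order of 149 is not a proper divisor of 282: compute 149^(282/q) for q ∈ {2, 3, 47}.
149^141 ≡ 282 (mod 283)  [q = 2: ≢ 1 ✓]
149^94 ≡ 1 (mod 283)  [q = 3: ≡ 1 ✗]
149^6 ≡ 29 (mod 283)  [q = 47: ≢ 1 ✓]
Since 149^94 ≡ 1, the order of 149 divides 94 < 282, so 149 is not a primitive root.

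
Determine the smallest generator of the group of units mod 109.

φ(109) = 109 − 1 = 108 = 2^2 · 3^3.
g is a primitive root iff g^(108/q) ≢ 1 (mod 109) for each prime q ∈ {2, 3}.
g = 2: 2^54 ≡ 108; 2^36 ≡ 1 — hits 1, so not a primitive root.
g = 3: 3^54 ≡ 1 — hits 1, so not a primitive root.
g = 4: 4^54 ≡ 1 — hits 1, so not a primitive root.
g = 5: 5^54 ≡ 1 — hits 1, so not a primitive root.
g = 6: 6^54 ≡ 108; 6^36 ≡ 63 — none is 1, so 6 is a primitive root.
Hence the least primitive root of 109 is 6.

6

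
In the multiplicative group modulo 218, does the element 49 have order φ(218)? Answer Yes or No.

φ(218) = φ(2)·φ(109) = 1·108 = 108 = 2^2 · 3^3.
Test 49^(108/q) mod 218 for each prime factor q of 108:
49^54 ≡ 1 (mod 218)  [q = 2: ≡ 1 ✗]
49^36 ≡ 45 (mod 218)  [q = 3: ≢ 1 ✓]
49^54 ≡ 1 shows ord(49) | 54, strictly less than φ(218); not a primitive root.

No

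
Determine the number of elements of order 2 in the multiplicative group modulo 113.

1

φ(113) = 113 − 1 = 112 = 2^4 · 7.
In a cyclic group of order 112, there are φ(d) elements of order d for each divisor d of 112, and zero for non-divisors.
2 | 112, and φ(2) = 2 − 1 = 1.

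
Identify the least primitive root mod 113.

φ(113) = 113 − 1 = 112 = 2^4 · 7.
g is a primitive root iff g^(112/q) ≢ 1 (mod 113) for each prime q ∈ {2, 7}.
g = 2: 2^56 ≡ 1 — hits 1, so not a primitive root.
g = 3: 3^56 ≡ 112; 3^16 ≡ 49 — none is 1, so 3 is a primitive root.
Hence the least primitive root of 113 is 3.

3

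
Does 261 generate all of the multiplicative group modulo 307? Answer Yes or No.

φ(307) = 307 − 1 = 306 = 2 · 3^2 · 17.
Test 261^(306/q) mod 307 for each prime factor q of 306:
261^153 ≡ 306 (mod 307)  [q = 2: ≢ 1 ✓]
261^102 ≡ 17 (mod 307)  [q = 3: ≢ 1 ✓]
261^18 ≡ 1 (mod 307)  [q = 17: ≡ 1 ✗]
Since 261^18 ≡ 1, the order of 261 divides 18 < 306, so 261 is not a primitive root.

No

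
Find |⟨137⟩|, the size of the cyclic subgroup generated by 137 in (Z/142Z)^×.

The order of 137 must divide φ(142) = φ(2)·φ(71) = 1·70 = 70 = 2 · 5 · 7.
Divisors of 70: 1, 2, 5, 7, 10, 14, 35, 70.
Evaluate successive powers at the divisors of 70:
137^1 ≡ 137 (mod 142)
137^2 ≡ 25 (mod 142)
137^5 ≡ 141 (mod 142)
137^7 ≡ 117 (mod 142)
137^10 ≡ 1 (mod 142) ✓
Hence ord(137) = 10.

10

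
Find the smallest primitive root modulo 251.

φ(251) = 251 − 1 = 250 = 2 · 5^3.
Test candidates g = 2, 3, … against the prime factors q ∈ {2, 5} of φ(251): g is a generator iff g^(250/q) ≢ 1 for every such q.
g = 2: 2^125 ≡ 250; 2^50 ≡ 1 — hits 1, so not a primitive root.
g = 3: 3^125 ≡ 1 — hits 1, so not a primitive root.
g = 4: 4^125 ≡ 1 — hits 1, so not a primitive root.
g = 5: 5^125 ≡ 1 — hits 1, so not a primitive root.
g = 6: 6^125 ≡ 250; 6^50 ≡ 219 — none is 1, so 6 is a primitive root.
So 6 is the smallest generator of (Z/251Z)^×.

6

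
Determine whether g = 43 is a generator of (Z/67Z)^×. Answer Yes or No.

No

φ(67) = 67 − 1 = 66 = 2 · 3 · 11.
It suffices to check that the order of 43 is not a proper divisor of 66: compute 43^(66/q) for q ∈ {2, 3, 11}.
43^33 ≡ 66 (mod 67)  [q = 2: ≢ 1 ✓]
43^22 ≡ 1 (mod 67)  [q = 3: ≡ 1 ✗]
43^6 ≡ 15 (mod 67)  [q = 11: ≢ 1 ✓]
43^22 ≡ 1 shows ord(43) | 22, strictly less than φ(67); not a primitive root.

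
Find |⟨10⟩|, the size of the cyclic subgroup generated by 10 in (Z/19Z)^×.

18

The order of 10 must divide φ(19) = 19 − 1 = 18 = 2 · 3^2.
Divisors of 18: 1, 2, 3, 6, 9, 18.
Compute 10^d (mod 19) for the divisors d until we hit 1:
10^1 ≡ 10 (mod 19)
10^2 ≡ 5 (mod 19)
10^3 ≡ 12 (mod 19)
10^6 ≡ 11 (mod 19)
10^9 ≡ 18 (mod 19)
10^18 ≡ 1 (mod 19) ✓
So ord_19(10) = 18.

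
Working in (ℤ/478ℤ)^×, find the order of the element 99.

119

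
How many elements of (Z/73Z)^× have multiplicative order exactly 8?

4

φ(73) = 73 − 1 = 72 = 2^3 · 3^2.
In a cyclic group of order 72, there are φ(d) elements of order d for each divisor d of 72, and zero for non-divisors.
8 = 2^3 divides 72, and φ(8) = 4.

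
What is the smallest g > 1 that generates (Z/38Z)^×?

φ(38) = φ(2)·φ(19) = 1·18 = 18 = 2 · 3^2.
g is a primitive root iff g^(18/q) ≢ 1 (mod 38) for each prime q ∈ {2, 3}.
g = 2: gcd(2, 38) = 2 > 1, not a unit — skip.
g = 3: 3^9 ≡ 37; 3^6 ≡ 7 — none is 1, so 3 is a primitive root.
Hence the least primitive root of 38 is 3.

3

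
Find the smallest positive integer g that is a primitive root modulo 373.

φ(373) = 373 − 1 = 372 = 2^2 · 3 · 31.
Test candidates g = 2, 3, … against the prime factors q ∈ {2, 3, 31} of φ(373): g is a generator iff g^(372/q) ≢ 1 for every such q.
g = 2: 2^186 ≡ 372; 2^124 ≡ 284; 2^12 ≡ 366 — none is 1, so 2 is a primitive root.
The smallest primitive root modulo 373 is 2.

2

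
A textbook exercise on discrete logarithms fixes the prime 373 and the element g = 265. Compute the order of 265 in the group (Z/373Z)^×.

186

Since 265 ∈ (Z/373Z)^×, its order divides φ(373) = 373 − 1 = 372 = 2^2 · 3 · 31.
Divisors of 372: 1, 2, 3, 4, 6, 12, 31, 62, 93, 124, 186, 372.
Test each divisor d:
265^1 ≡ 265 (mod 373)
265^2 ≡ 101 (mod 373)
265^3 ≡ 282 (mod 373)
265^4 ≡ 130 (mod 373)
265^6 ≡ 75 (mod 373)
265^12 ≡ 30 (mod 373)
265^31 ≡ 285 (mod 373)
265^62 ≡ 284 (mod 373)
265^93 ≡ 372 (mod 373)
265^124 ≡ 88 (mod 373)
265^186 ≡ 1 (mod 373) ✓
So ord_373(265) = 186.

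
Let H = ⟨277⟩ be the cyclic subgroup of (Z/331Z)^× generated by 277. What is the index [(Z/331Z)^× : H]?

1

By Lagrange's theorem, ord_331(277) divides φ(331) = 331 − 1 = 330 = 2 · 3 · 5 · 11.
Divisors of 330: 1, 2, 3, 5, 6, 10, 11, 15, 22, 30, 33, 55, 66, 110, 165, 330.
Compute 277^d (mod 331) for the divisors d until we hit 1:
277^1 ≡ 277 (mod 331)
277^2 ≡ 268 (mod 331)
277^3 ≡ 92 (mod 331)
277^5 ≡ 162 (mod 331)
277^6 ≡ 189 (mod 331)
277^10 ≡ 95 (mod 331)
277^11 ≡ 166 (mod 331)
277^15 ≡ 164 (mod 331)
277^22 ≡ 83 (mod 331)
277^30 ≡ 85 (mod 331)
277^33 ≡ 207 (mod 331)
277^55 ≡ 300 (mod 331)
277^66 ≡ 150 (mod 331)
277^110 ≡ 299 (mod 331)
277^165 ≡ 330 (mod 331)
277^330 ≡ 1 (mod 331) ✓
The order of 277 is 330, so the subgroup it generates has 330 elements.
Index = |(Z/331Z)^×| / |⟨277⟩| = 330 / 330 = 1.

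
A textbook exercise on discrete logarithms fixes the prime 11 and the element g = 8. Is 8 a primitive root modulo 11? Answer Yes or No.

Yes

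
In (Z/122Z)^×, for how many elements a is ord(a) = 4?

2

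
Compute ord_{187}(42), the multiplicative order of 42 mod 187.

40

Since 42 ∈ (Z/187Z)^×, its order divides φ(187) = φ(11·17) = (11−1)·(17−1) = 10·16 = 160 = 2^5 · 5.
Divisors of 160: 1, 2, 4, 5, 8, 10, 16, 20, 32, 40, 80, 160.
Test each divisor d:
42^1 ≡ 42 (mod 187)
42^2 ≡ 81 (mod 187)
42^4 ≡ 16 (mod 187)
42^5 ≡ 111 (mod 187)
42^8 ≡ 69 (mod 187)
42^10 ≡ 166 (mod 187)
42^16 ≡ 86 (mod 187)
42^20 ≡ 67 (mod 187)
42^32 ≡ 103 (mod 187)
42^40 ≡ 1 (mod 187) ✓
Therefore the multiplicative order of 42 modulo 187 is 40.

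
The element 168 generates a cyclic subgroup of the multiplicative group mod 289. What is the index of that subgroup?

2

By Lagrange's theorem, ord_289(168) divides φ(289) = φ(17^2) = 17·(17−1) = 272 = 2^4 · 17.
Divisors of 272: 1, 2, 4, 8, 16, 17, 34, 68, 136, 272.
Compute 168^d (mod 289) for the divisors d until we hit 1:
168^1 ≡ 168
168^2 ≡ 191
168^4 ≡ 67
168^8 ≡ 154
168^16 ≡ 18
168^17 ≡ 134
168^34 ≡ 38
168^68 ≡ 288
168^136 ≡ 1
The order of 168 is 136, so the subgroup it generates has 136 elements.
[(Z/289Z)^× : ⟨168⟩] = 272/136 = 2.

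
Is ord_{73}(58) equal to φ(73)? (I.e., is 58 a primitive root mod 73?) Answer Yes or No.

φ(73) = 73 − 1 = 72 = 2^3 · 3^2.
Test 58^(72/q) mod 73 for each prime factor q of 72:
58^36 ≡ 72 (mod 73)  [q = 2: ≢ 1 ✓]
58^24 ≡ 8 (mod 73)  [q = 3: ≢ 1 ✓]
Every test exponent gives a nontrivial residue, hence 58 generates the full group.

Yes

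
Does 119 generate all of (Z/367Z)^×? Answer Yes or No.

Yes

φ(367) = 367 − 1 = 366 = 2 · 3 · 61.
119 is a primitive root mod 367 iff 119^(φ(367)/q) ≢ 1 for every prime q | φ(367), i.e. q ∈ {2, 3, 61}.
119^183 ≡ 366 (mod 367)  [q = 2: ≢ 1 ✓]
119^122 ≡ 283 (mod 367)  [q = 3: ≢ 1 ✓]
119^6 ≡ 15 (mod 367)  [q = 61: ≢ 1 ✓]
None equal 1, so ord_367(119) = 366: 119 is a primitive root.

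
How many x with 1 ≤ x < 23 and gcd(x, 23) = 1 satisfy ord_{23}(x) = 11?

φ(23) = 23 − 1 = 22 = 2 · 11.
In a cyclic group of order 22, there are φ(d) elements of order d for each divisor d of 22, and zero for non-divisors.
11 | 22, and φ(11) = 11 − 1 = 10.

10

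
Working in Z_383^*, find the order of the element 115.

382

By Lagrange's theorem, ord_383(115) divides φ(383) = 383 − 1 = 382 = 2 · 191.
Divisors of 382: 1, 2, 191, 382.
Evaluate successive powers at the divisors of 382:
115^1 ≡ 115 (mod 383)
115^2 ≡ 203 (mod 383)
115^191 ≡ 382 (mod 383)
115^382 ≡ 1 (mod 383) ✓
Hence ord(115) = 382.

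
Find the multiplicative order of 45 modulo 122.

ord(45) | φ(122) = φ(2)·φ(61) = 1·60 = 60 = 2^2 · 3 · 5.
Divisors of 60: 1, 2, 3, 4, 5, 6, 10, 12, 15, 20, 30, 60.
Evaluate successive powers at the divisors of 60:
45^1 ≡ 45
45^2 ≡ 73
45^3 ≡ 113
45^4 ≡ 83
45^5 ≡ 75
45^6 ≡ 81
45^10 ≡ 13
45^12 ≡ 95
45^15 ≡ 121
45^20 ≡ 47
45^30 ≡ 1
Hence ord(45) = 30.

30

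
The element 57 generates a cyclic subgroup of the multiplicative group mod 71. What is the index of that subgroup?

14

The order of 57 must divide φ(71) = 71 − 1 = 70 = 2 · 5 · 7.
Divisors of 70: 1, 2, 5, 7, 10, 14, 35, 70.
Evaluate successive powers at the divisors of 70:
57^1 ≡ 57 (mod 71)
57^2 ≡ 54 (mod 71)
57^5 ≡ 1 (mod 71) ✓
Thus |⟨57⟩| = ord(57) = 5.
The index is φ(71) / ord(57) = 70 / 5 = 14.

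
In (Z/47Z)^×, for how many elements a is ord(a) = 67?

0

φ(47) = 47 − 1 = 46 = 2 · 23.
Since (Z/47Z)^× is cyclic of order 46, the number of elements of order d is φ(d) when d | 46 and 0 otherwise.
Since 67 ∤ 46, the count is 0.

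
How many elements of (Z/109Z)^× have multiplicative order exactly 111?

φ(109) = 109 − 1 = 108 = 2^2 · 3^3.
In a cyclic group of order 108, there are φ(d) elements of order d for each divisor d of 108, and zero for non-divisors.
Here 108 is not a multiple of 111, so there are no elements of order 111.

0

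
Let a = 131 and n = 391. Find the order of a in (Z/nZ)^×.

ord(131) | φ(391) = φ(17·23) = (17−1)·(23−1) = 16·22 = 352 = 2^5 · 11.
Divisors of 352: 1, 2, 4, 8, 11, 16, 22, 32, 44, 88, 176, 352.
Test each divisor d:
131^1 ≡ 131 (mod 391)
131^2 ≡ 348 (mod 391)
131^4 ≡ 285 (mod 391)
131^8 ≡ 288 (mod 391)
131^11 ≡ 346 (mod 391)
131^16 ≡ 52 (mod 391)
131^22 ≡ 70 (mod 391)
131^32 ≡ 358 (mod 391)
131^44 ≡ 208 (mod 391)
131^88 ≡ 254 (mod 391)
131^176 ≡ 1 (mod 391) ✓
So ord_391(131) = 176.

176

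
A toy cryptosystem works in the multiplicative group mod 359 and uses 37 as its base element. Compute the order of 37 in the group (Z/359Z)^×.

ord(37) | φ(359) = 359 − 1 = 358 = 2 · 179.
Divisors of 358: 1, 2, 179, 358.
Compute 37^d (mod 359) for the divisors d until we hit 1:
37^1 ≡ 37 (mod 359)
37^2 ≡ 292 (mod 359)
37^179 ≡ 1 (mod 359) ✓
The smallest such exponent is 179, so the order of 37 is 179.

179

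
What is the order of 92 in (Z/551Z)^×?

The order of 92 must divide φ(551) = φ(19·29) = (19−1)·(29−1) = 18·28 = 504 = 2^3 · 3^2 · 7.
Divisors of 504: 1, 2, 3, 4, 6, 7, 8, 9, 12, 14, 18, 21, 24, 28, 36, 42, 56, 63, 72, 84, 126, 168, 252, 504.
Evaluate successive powers at the divisors of 504:
92^1 ≡ 92 (mod 551)
92^2 ≡ 199 (mod 551)
92^3 ≡ 125 (mod 551)
92^4 ≡ 480 (mod 551)
92^6 ≡ 197 (mod 551)
92^7 ≡ 492 (mod 551)
92^8 ≡ 82 (mod 551)
92^9 ≡ 381 (mod 551)
92^12 ≡ 239 (mod 551)
92^14 ≡ 175 (mod 551)
92^18 ≡ 248 (mod 551)
92^21 ≡ 144 (mod 551)
92^24 ≡ 368 (mod 551)
92^28 ≡ 320 (mod 551)
92^36 ≡ 343 (mod 551)
92^42 ≡ 349 (mod 551)
92^56 ≡ 465 (mod 551)
92^63 ≡ 115 (mod 551)
92^72 ≡ 286 (mod 551)
92^84 ≡ 30 (mod 551)
92^126 ≡ 1 (mod 551) ✓
So ord_551(92) = 126.

126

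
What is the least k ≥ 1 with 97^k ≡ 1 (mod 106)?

ord(97) | φ(106) = φ(2)·φ(53) = 1·52 = 52 = 2^2 · 13.
Divisors of 52: 1, 2, 4, 13, 26, 52.
Test each divisor d:
97^1 ≡ 97 (mod 106)
97^2 ≡ 81 (mod 106)
97^4 ≡ 95 (mod 106)
97^13 ≡ 1 (mod 106) ✓
Hence ord(97) = 13.

13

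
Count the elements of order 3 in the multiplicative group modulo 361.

φ(361) = φ(19^2) = 19·(19−1) = 342 = 2 · 3^2 · 19.
In a cyclic group of order 342, there are φ(d) elements of order d for each divisor d of 342, and zero for non-divisors.
3 | 342, and φ(3) = 3 − 1 = 2.

2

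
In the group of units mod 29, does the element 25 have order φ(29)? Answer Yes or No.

φ(29) = 29 − 1 = 28 = 2^2 · 7.
25 is a primitive root mod 29 iff 25^(φ(29)/q) ≢ 1 for every prime q | φ(29), i.e. q ∈ {2, 7}.
25^14 ≡ 1 (mod 29)  [q = 2: ≡ 1 ✗]
25^4 ≡ 24 (mod 29)  [q = 7: ≢ 1 ✓]
The check at q = 2 fails, so 25 generates a proper subgroup.

No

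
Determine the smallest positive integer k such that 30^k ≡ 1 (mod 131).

ord(30) | φ(131) = 131 − 1 = 130 = 2 · 5 · 13.
Divisors of 130: 1, 2, 5, 10, 13, 26, 65, 130.
Check 30^d mod 131 for each divisor in increasing order:
30^1 ≡ 30 (mod 131)
30^2 ≡ 114 (mod 131)
30^5 ≡ 24 (mod 131)
30^10 ≡ 52 (mod 131)
30^13 ≡ 73 (mod 131)
30^26 ≡ 89 (mod 131)
30^65 ≡ 130 (mod 131)
30^130 ≡ 1 (mod 131) ✓
Hence ord(30) = 130.

130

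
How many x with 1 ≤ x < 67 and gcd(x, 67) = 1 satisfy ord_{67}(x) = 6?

2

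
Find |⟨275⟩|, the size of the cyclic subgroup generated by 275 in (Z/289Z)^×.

272

Since 275 ∈ (Z/289Z)^×, its order divides φ(289) = φ(17^2) = 17·(17−1) = 272 = 2^4 · 17.
Divisors of 272: 1, 2, 4, 8, 16, 17, 34, 68, 136, 272.
Test each divisor d:
275^1 ≡ 275 (mod 289)
275^2 ≡ 196 (mod 289)
275^4 ≡ 268 (mod 289)
275^8 ≡ 152 (mod 289)
275^16 ≡ 273 (mod 289)
275^17 ≡ 224 (mod 289)
275^34 ≡ 179 (mod 289)
275^68 ≡ 251 (mod 289)
275^136 ≡ 288 (mod 289)
275^272 ≡ 1 (mod 289) ✓
The smallest such exponent is 272, so the order of 275 is 272.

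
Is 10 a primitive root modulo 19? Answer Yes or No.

φ(19) = 19 − 1 = 18 = 2 · 3^2.
10 is a primitive root mod 19 iff 10^(φ(19)/q) ≢ 1 for every prime q | φ(19), i.e. q ∈ {2, 3}.
10^9 ≡ 18 (mod 19)  [q = 2: ≢ 1 ✓]
10^6 ≡ 11 (mod 19)  [q = 3: ≢ 1 ✓]
All checks pass, so 10 has order 18 and is a primitive root modulo 19.

Yes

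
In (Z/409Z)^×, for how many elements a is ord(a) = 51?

32

φ(409) = 409 − 1 = 408 = 2^3 · 3 · 17.
In a cyclic group of order 408, there are φ(d) elements of order d for each divisor d of 408, and zero for non-divisors.
51 = 3 · 17 divides 408, and φ(51) = 32.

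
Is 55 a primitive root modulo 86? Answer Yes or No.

φ(86) = φ(2)·φ(43) = 1·42 = 42 = 2 · 3 · 7.
55 is a primitive root mod 86 iff 55^(φ(86)/q) ≢ 1 for every prime q | φ(86), i.e. q ∈ {2, 3, 7}.
55^21 ≡ 85 (mod 86)  [q = 2: ≢ 1 ✓]
55^14 ≡ 79 (mod 86)  [q = 3: ≢ 1 ✓]
55^6 ≡ 21 (mod 86)  [q = 7: ≢ 1 ✓]
Every test exponent gives a nontrivial residue, hence 55 generates the full group.

Yes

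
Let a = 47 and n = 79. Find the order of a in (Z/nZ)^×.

ord(47) | φ(79) = 79 − 1 = 78 = 2 · 3 · 13.
Divisors of 78: 1, 2, 3, 6, 13, 26, 39, 78.
Check 47^d mod 79 for each divisor in increasing order:
47^1 ≡ 47
47^2 ≡ 76
47^3 ≡ 17
47^6 ≡ 52
47^13 ≡ 56
47^26 ≡ 55
47^39 ≡ 78
47^78 ≡ 1
Therefore the multiplicative order of 47 modulo 79 is 78.

78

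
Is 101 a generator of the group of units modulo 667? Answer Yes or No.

667 = 23 · 29 is a product of two distinct odd primes, so (Z/667Z)^× ≅ (Z/23Z)^× × (Z/29Z)^× is not cyclic.
No primitive root modulo 667 exists; in particular 101 is not one.

No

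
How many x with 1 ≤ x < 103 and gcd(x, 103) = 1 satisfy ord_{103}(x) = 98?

φ(103) = 103 − 1 = 102 = 2 · 3 · 17.
In a cyclic group of order 102, there are φ(d) elements of order d for each divisor d of 102, and zero for non-divisors.
98 does not divide 102, so no element of (Z/103Z)^× has order 98.

0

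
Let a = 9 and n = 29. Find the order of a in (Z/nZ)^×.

14

Since 9 ∈ (Z/29Z)^×, its order divides φ(29) = 29 − 1 = 28 = 2^2 · 7.
Divisors of 28: 1, 2, 4, 7, 14, 28.
Evaluate successive powers at the divisors of 28:
9^1 ≡ 9 (mod 29)
9^2 ≡ 23 (mod 29)
9^4 ≡ 7 (mod 29)
9^7 ≡ 28 (mod 29)
9^14 ≡ 1 (mod 29) ✓
Therefore the multiplicative order of 9 modulo 29 is 14.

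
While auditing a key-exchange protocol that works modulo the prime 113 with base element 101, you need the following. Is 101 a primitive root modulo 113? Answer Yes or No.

Yes

φ(113) = 113 − 1 = 112 = 2^4 · 7.
Test 101^(112/q) mod 113 for each prime factor q of 112:
101^56 ≡ 112 (mod 113)  [q = 2: ≢ 1 ✓]
101^16 ≡ 106 (mod 113)  [q = 7: ≢ 1 ✓]
None equal 1, so ord_113(101) = 112: 101 is a primitive root.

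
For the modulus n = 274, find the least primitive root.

3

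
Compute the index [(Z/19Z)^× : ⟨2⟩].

The order of 2 must divide φ(19) = 19 − 1 = 18 = 2 · 3^2.
Divisors of 18: 1, 2, 3, 6, 9, 18.
Check 2^d mod 19 for each divisor in increasing order:
2^1 ≡ 2 (mod 19)
2^2 ≡ 4 (mod 19)
2^3 ≡ 8 (mod 19)
2^6 ≡ 7 (mod 19)
2^9 ≡ 18 (mod 19)
2^18 ≡ 1 (mod 19) ✓
So ord_19(2) = 18, hence |⟨2⟩| = 18.
Index = |(Z/19Z)^×| / |⟨2⟩| = 18 / 18 = 1.

1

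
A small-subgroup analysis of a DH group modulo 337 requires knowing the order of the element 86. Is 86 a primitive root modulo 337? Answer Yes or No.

φ(337) = 337 − 1 = 336 = 2^4 · 3 · 7.
It suffices to check that the order of 86 is not a proper divisor of 336: compute 86^(336/q) for q ∈ {2, 3, 7}.
86^168 ≡ 1 (mod 337)  [q = 2: ≡ 1 ✗]
86^112 ≡ 128 (mod 337)  [q = 3: ≢ 1 ✓]
86^48 ≡ 79 (mod 337)  [q = 7: ≢ 1 ✓]
86^168 ≡ 1 shows ord(86) | 168, strictly less than φ(337); not a primitive root.

No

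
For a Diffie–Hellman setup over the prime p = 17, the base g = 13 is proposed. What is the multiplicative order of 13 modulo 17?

ord(13) | φ(17) = 17 − 1 = 16 = 2^4.
Divisors of 16: 1, 2, 4, 8, 16.
Compute 13^d (mod 17) for the divisors d until we hit 1:
13^1 ≡ 13
13^2 ≡ 16
13^4 ≡ 1
Hence ord(13) = 4.

4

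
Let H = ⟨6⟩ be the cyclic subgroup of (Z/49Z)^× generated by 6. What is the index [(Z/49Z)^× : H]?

ord(6) | φ(49) = φ(7^2) = 7·(7−1) = 42 = 2 · 3 · 7.
Divisors of 42: 1, 2, 3, 6, 7, 14, 21, 42.
Test each divisor d:
6^1 ≡ 6 (mod 49)
6^2 ≡ 36 (mod 49)
6^3 ≡ 20 (mod 49)
6^6 ≡ 8 (mod 49)
6^7 ≡ 48 (mod 49)
6^14 ≡ 1 (mod 49) ✓
So ord_49(6) = 14, hence |⟨6⟩| = 14.
[(Z/49Z)^× : ⟨6⟩] = 42/14 = 3.

3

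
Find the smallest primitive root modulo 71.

7

φ(71) = 71 − 1 = 70 = 2 · 5 · 7.
Test candidates g = 2, 3, … against the prime factors q ∈ {2, 5, 7} of φ(71): g is a generator iff g^(70/q) ≢ 1 for every such q.
g = 2: 2^35 ≡ 1 — hits 1, so not a primitive root.
g = 3: 3^35 ≡ 1 — hits 1, so not a primitive root.
g = 4: 4^35 ≡ 1 — hits 1, so not a primitive root.
g = 5: 5^35 ≡ 1 — hits 1, so not a primitive root.
g = 6: 6^35 ≡ 1 — hits 1, so not a primitive root.
g = 7: 7^35 ≡ 70; 7^14 ≡ 54; 7^10 ≡ 45 — none is 1, so 7 is a primitive root.
So 7 is the smallest generator of (Z/71Z)^×.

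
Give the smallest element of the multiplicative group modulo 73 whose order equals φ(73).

5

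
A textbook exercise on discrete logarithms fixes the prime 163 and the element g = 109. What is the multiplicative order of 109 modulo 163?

Since 109 ∈ (Z/163Z)^×, its order divides φ(163) = 163 − 1 = 162 = 2 · 3^4.
Divisors of 162: 1, 2, 3, 6, 9, 18, 27, 54, 81, 162.
Check 109^d mod 163 for each divisor in increasing order:
109^1 ≡ 109 (mod 163)
109^2 ≡ 145 (mod 163)
109^3 ≡ 157 (mod 163)
109^6 ≡ 36 (mod 163)
109^9 ≡ 110 (mod 163)
109^18 ≡ 38 (mod 163)
109^27 ≡ 105 (mod 163)
109^54 ≡ 104 (mod 163)
109^81 ≡ 162 (mod 163)
109^162 ≡ 1 (mod 163) ✓
The smallest such exponent is 162, so the order of 109 is 162.

162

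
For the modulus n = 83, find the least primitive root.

2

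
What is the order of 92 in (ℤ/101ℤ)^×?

Since 92 ∈ (Z/101Z)^×, its order divides φ(101) = 101 − 1 = 100 = 2^2 · 5^2.
Divisors of 100: 1, 2, 4, 5, 10, 20, 25, 50, 100.
Compute 92^d (mod 101) for the divisors d until we hit 1:
92^1 ≡ 92 (mod 101)
92^2 ≡ 81 (mod 101)
92^4 ≡ 97 (mod 101)
92^5 ≡ 36 (mod 101)
92^10 ≡ 84 (mod 101)
92^20 ≡ 87 (mod 101)
92^25 ≡ 1 (mod 101) ✓
So ord_101(92) = 25.

25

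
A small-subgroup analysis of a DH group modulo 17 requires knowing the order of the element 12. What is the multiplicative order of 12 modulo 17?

16

ord(12) | φ(17) = 17 − 1 = 16 = 2^4.
Divisors of 16: 1, 2, 4, 8, 16.
Evaluate successive powers at the divisors of 16:
12^1 ≡ 12 (mod 17)
12^2 ≡ 8 (mod 17)
12^4 ≡ 13 (mod 17)
12^8 ≡ 16 (mod 17)
12^16 ≡ 1 (mod 17) ✓
Therefore the multiplicative order of 12 modulo 17 is 16.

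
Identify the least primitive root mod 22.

φ(22) = φ(2)·φ(11) = 1·10 = 10 = 2 · 5.
Test candidates g = 2, 3, … against the prime factors q ∈ {2, 5} of φ(22): g is a generator iff g^(10/q) ≢ 1 for every such q.
g = 2: gcd(2, 22) = 2 > 1, not a unit — skip.
g = 3: 3^5 ≡ 1 — hits 1, so not a primitive root.
g = 4: gcd(4, 22) = 2 > 1, not a unit — skip.
g = 5: 5^5 ≡ 1 — hits 1, so not a primitive root.
g = 6: gcd(6, 22) = 2 > 1, not a unit — skip.
g = 7: 7^5 ≡ 21; 7^2 ≡ 5 — none is 1, so 7 is a primitive root.
So 7 is the smallest generator of (Z/22Z)^×.

7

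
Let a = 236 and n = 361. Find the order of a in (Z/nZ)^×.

ord(236) | φ(361) = φ(19^2) = 19·(19−1) = 342 = 2 · 3^2 · 19.
Divisors of 342: 1, 2, 3, 6, 9, 18, 19, 38, 57, 114, 171, 342.
Evaluate successive powers at the divisors of 342:
236^1 ≡ 236
236^2 ≡ 102
236^3 ≡ 246
236^6 ≡ 229
236^9 ≡ 18
236^18 ≡ 324
236^19 ≡ 293
236^38 ≡ 292
236^57 ≡ 360
236^114 ≡ 1
Hence ord(236) = 114.

114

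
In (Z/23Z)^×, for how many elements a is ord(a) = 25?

0

φ(23) = 23 − 1 = 22 = 2 · 11.
In a cyclic group of order 22, there are φ(d) elements of order d for each divisor d of 22, and zero for non-divisors.
Since 25 ∤ 22, the count is 0.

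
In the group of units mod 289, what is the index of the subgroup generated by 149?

By Lagrange's theorem, ord_289(149) divides φ(289) = φ(17^2) = 17·(17−1) = 272 = 2^4 · 17.
Divisors of 272: 1, 2, 4, 8, 16, 17, 34, 68, 136, 272.
Check 149^d mod 289 for each divisor in increasing order:
149^1 ≡ 149 (mod 289)
149^2 ≡ 237 (mod 289)
149^4 ≡ 103 (mod 289)
149^8 ≡ 205 (mod 289)
149^16 ≡ 120 (mod 289)
149^17 ≡ 251 (mod 289)
149^34 ≡ 288 (mod 289)
149^68 ≡ 1 (mod 289) ✓
The order of 149 is 68, so the subgroup it generates has 68 elements.
[(Z/289Z)^× : ⟨149⟩] = 272/68 = 4.

4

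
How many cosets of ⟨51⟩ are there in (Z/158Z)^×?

Since 51 ∈ (Z/158Z)^×, its order divides φ(158) = φ(2)·φ(79) = 1·78 = 78 = 2 · 3 · 13.
Divisors of 78: 1, 2, 3, 6, 13, 26, 39, 78.
Check 51^d mod 158 for each divisor in increasing order:
51^1 ≡ 51 (mod 158)
51^2 ≡ 73 (mod 158)
51^3 ≡ 89 (mod 158)
51^6 ≡ 21 (mod 158)
51^13 ≡ 55 (mod 158)
51^26 ≡ 23 (mod 158)
51^39 ≡ 1 (mod 158) ✓
So ord_158(51) = 39, hence |⟨51⟩| = 39.
[(Z/158Z)^× : ⟨51⟩] = 78/39 = 2.

2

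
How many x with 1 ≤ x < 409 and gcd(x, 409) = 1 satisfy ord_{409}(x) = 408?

128

φ(409) = 409 − 1 = 408 = 2^3 · 3 · 17.
In a cyclic group of order 408, there are φ(d) elements of order d for each divisor d of 408, and zero for non-divisors.
408 = 2^3 · 3 · 17 divides 408, and φ(408) = 128.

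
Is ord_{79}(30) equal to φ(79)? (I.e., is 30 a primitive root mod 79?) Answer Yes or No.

Yes

φ(79) = 79 − 1 = 78 = 2 · 3 · 13.
An element g generates (Z/79Z)^× iff g^(78/q) ≢ 1 (mod 79) for each prime q ∈ {2, 3, 13}.
30^39 ≡ 78 (mod 79)  [q = 2: ≢ 1 ✓]
30^26 ≡ 23 (mod 79)  [q = 3: ≢ 1 ✓]
30^6 ≡ 8 (mod 79)  [q = 13: ≢ 1 ✓]
Every test exponent gives a nontrivial residue, hence 30 generates the full group.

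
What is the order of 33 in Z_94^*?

Since 33 ∈ (Z/94Z)^×, its order divides φ(94) = φ(2)·φ(47) = 1·46 = 46 = 2 · 23.
Divisors of 46: 1, 2, 23, 46.
Evaluate successive powers at the divisors of 46:
33^1 ≡ 33 (mod 94)
33^2 ≡ 55 (mod 94)
33^23 ≡ 93 (mod 94)
33^46 ≡ 1 (mod 94) ✓
So ord_94(33) = 46.

46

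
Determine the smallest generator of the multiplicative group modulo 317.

2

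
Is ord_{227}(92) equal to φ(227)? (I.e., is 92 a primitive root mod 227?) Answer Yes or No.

No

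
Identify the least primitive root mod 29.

2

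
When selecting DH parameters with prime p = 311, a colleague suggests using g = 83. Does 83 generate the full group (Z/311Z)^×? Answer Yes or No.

No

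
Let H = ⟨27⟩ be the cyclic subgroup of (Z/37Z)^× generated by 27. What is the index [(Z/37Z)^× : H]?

6

ord(27) | φ(37) = 37 − 1 = 36 = 2^2 · 3^2.
Divisors of 36: 1, 2, 3, 4, 6, 9, 12, 18, 36.
Compute 27^d (mod 37) for the divisors d until we hit 1:
27^1 ≡ 27
27^2 ≡ 26
27^3 ≡ 36
27^4 ≡ 10
27^6 ≡ 1
So ord_37(27) = 6, hence |⟨27⟩| = 6.
Index = |(Z/37Z)^×| / |⟨27⟩| = 36 / 6 = 6.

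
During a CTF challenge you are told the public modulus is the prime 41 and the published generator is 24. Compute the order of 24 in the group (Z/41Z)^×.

40

The order of 24 must divide φ(41) = 41 − 1 = 40 = 2^3 · 5.
Divisors of 40: 1, 2, 4, 5, 8, 10, 20, 40.
Test each divisor d:
24^1 ≡ 24
24^2 ≡ 2
24^4 ≡ 4
24^5 ≡ 14
24^8 ≡ 16
24^10 ≡ 32
24^20 ≡ 40
24^40 ≡ 1
Therefore the multiplicative order of 24 modulo 41 is 40.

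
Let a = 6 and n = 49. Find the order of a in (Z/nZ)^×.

By Lagrange's theorem, ord_49(6) divides φ(49) = φ(7^2) = 7·(7−1) = 42 = 2 · 3 · 7.
Divisors of 42: 1, 2, 3, 6, 7, 14, 21, 42.
Compute 6^d (mod 49) for the divisors d until we hit 1:
6^1 ≡ 6
6^2 ≡ 36
6^3 ≡ 20
6^6 ≡ 8
6^7 ≡ 48
6^14 ≡ 1
Hence ord(6) = 14.

14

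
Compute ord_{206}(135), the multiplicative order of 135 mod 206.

51

Since 135 ∈ (Z/206Z)^×, its order divides φ(206) = φ(2)·φ(103) = 1·102 = 102 = 2 · 3 · 17.
Divisors of 102: 1, 2, 3, 6, 17, 34, 51, 102.
Compute 135^d (mod 206) for the divisors d until we hit 1:
135^1 ≡ 135
135^2 ≡ 97
135^3 ≡ 117
135^6 ≡ 93
135^17 ≡ 149
135^34 ≡ 159
135^51 ≡ 1
Therefore the multiplicative order of 135 modulo 206 is 51.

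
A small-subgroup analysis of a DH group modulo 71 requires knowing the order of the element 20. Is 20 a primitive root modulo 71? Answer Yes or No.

No

φ(71) = 71 − 1 = 70 = 2 · 5 · 7.
It suffices to check that the order of 20 is not a proper divisor of 70: compute 20^(70/q) for q ∈ {2, 5, 7}.
20^35 ≡ 1 (mod 71)  [q = 2: ≡ 1 ✗]
20^14 ≡ 1 (mod 71)  [q = 5: ≡ 1 ✗]
20^10 ≡ 48 (mod 71)  [q = 7: ≢ 1 ✓]
20^35 ≡ 1 shows ord(20) | 35, strictly less than φ(71); not a primitive root.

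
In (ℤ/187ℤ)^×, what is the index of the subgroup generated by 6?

2

ord(6) | φ(187) = φ(11·17) = (11−1)·(17−1) = 10·16 = 160 = 2^5 · 5.
Divisors of 160: 1, 2, 4, 5, 8, 10, 16, 20, 32, 40, 80, 160.
Check 6^d mod 187 for each divisor in increasing order:
6^1 ≡ 6 (mod 187)
6^2 ≡ 36 (mod 187)
6^4 ≡ 174 (mod 187)
6^5 ≡ 109 (mod 187)
6^8 ≡ 169 (mod 187)
6^10 ≡ 100 (mod 187)
6^16 ≡ 137 (mod 187)
6^20 ≡ 89 (mod 187)
6^32 ≡ 69 (mod 187)
6^40 ≡ 67 (mod 187)
6^80 ≡ 1 (mod 187) ✓
The order of 6 is 80, so the subgroup it generates has 80 elements.
Index = |(Z/187Z)^×| / |⟨6⟩| = 160 / 80 = 2.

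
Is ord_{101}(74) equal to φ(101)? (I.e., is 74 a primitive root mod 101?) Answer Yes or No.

Yes

φ(101) = 101 − 1 = 100 = 2^2 · 5^2.
It suffices to check that the order of 74 is not a proper divisor of 100: compute 74^(100/q) for q ∈ {2, 5}.
74^50 ≡ 100 (mod 101)  [q = 2: ≢ 1 ✓]
74^20 ≡ 36 (mod 101)  [q = 5: ≢ 1 ✓]
Every test exponent gives a nontrivial residue, hence 74 generates the full group.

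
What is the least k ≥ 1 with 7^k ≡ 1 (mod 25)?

The order of 7 must divide φ(25) = φ(5^2) = 5·(5−1) = 20 = 2^2 · 5.
Divisors of 20: 1, 2, 4, 5, 10, 20.
Evaluate successive powers at the divisors of 20:
7^1 ≡ 7 (mod 25)
7^2 ≡ 24 (mod 25)
7^4 ≡ 1 (mod 25) ✓
Therefore the multiplicative order of 7 modulo 25 is 4.

4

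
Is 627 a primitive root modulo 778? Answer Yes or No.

Yes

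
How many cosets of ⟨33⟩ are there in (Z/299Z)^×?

2

By Lagrange's theorem, ord_299(33) divides φ(299) = φ(13·23) = (13−1)·(23−1) = 12·22 = 264 = 2^3 · 3 · 11.
Divisors of 264: 1, 2, 3, 4, 6, 8, 11, 12, 22, 24, 33, 44, 66, 88, 132, 264.
Check 33^d mod 299 for each divisor in increasing order:
33^1 ≡ 33 (mod 299)
33^2 ≡ 192 (mod 299)
33^3 ≡ 57 (mod 299)
33^4 ≡ 87 (mod 299)
33^6 ≡ 259 (mod 299)
33^8 ≡ 94 (mod 299)
33^11 ≡ 275 (mod 299)
33^12 ≡ 105 (mod 299)
33^22 ≡ 277 (mod 299)
33^24 ≡ 261 (mod 299)
33^33 ≡ 229 (mod 299)
33^44 ≡ 185 (mod 299)
33^66 ≡ 116 (mod 299)
33^88 ≡ 139 (mod 299)
33^132 ≡ 1 (mod 299) ✓
Thus |⟨33⟩| = ord(33) = 132.
Index = |(Z/299Z)^×| / |⟨33⟩| = 264 / 132 = 2.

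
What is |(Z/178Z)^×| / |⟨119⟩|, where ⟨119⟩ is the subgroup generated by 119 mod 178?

1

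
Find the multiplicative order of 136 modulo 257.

ord(136) | φ(257) = 257 − 1 = 256 = 2^8.
Divisors of 256: 1, 2, 4, 8, 16, 32, 64, 128, 256.
Check 136^d mod 257 for each divisor in increasing order:
136^1 ≡ 136 (mod 257)
136^2 ≡ 249 (mod 257)
136^4 ≡ 64 (mod 257)
136^8 ≡ 241 (mod 257)
136^16 ≡ 256 (mod 257)
136^32 ≡ 1 (mod 257) ✓
So ord_257(136) = 32.

32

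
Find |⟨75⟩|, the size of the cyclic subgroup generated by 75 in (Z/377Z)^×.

The order of 75 must divide φ(377) = φ(13·29) = (13−1)·(29−1) = 12·28 = 336 = 2^4 · 3 · 7.
Divisors of 336: 1, 2, 3, 4, 6, 7, 8, 12, 14, 16, 21, 24, 28, 42, 48, 56, 84, 112, 168, 336.
Test each divisor d:
75^1 ≡ 75
75^2 ≡ 347
75^3 ≡ 12
75^4 ≡ 146
75^6 ≡ 144
75^7 ≡ 244
75^8 ≡ 204
75^12 ≡ 1
Hence ord(75) = 12.

12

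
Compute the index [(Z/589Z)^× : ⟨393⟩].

6

By Lagrange's theorem, ord_589(393) divides φ(589) = φ(19·31) = (19−1)·(31−1) = 18·30 = 540 = 2^2 · 3^3 · 5.
Divisors of 540: 1, 2, 3, 4, 5, 6, 9, 10, 12, 15, 18, 20, 27, 30, 36, 45, 54, 60, 90, 108, 135, 180, 270, 540.
Check 393^d mod 589 for each divisor in increasing order:
393^1 ≡ 393 (mod 589)
393^2 ≡ 131 (mod 589)
393^3 ≡ 240 (mod 589)
393^4 ≡ 80 (mod 589)
393^5 ≡ 223 (mod 589)
393^6 ≡ 467 (mod 589)
393^9 ≡ 170 (mod 589)
393^10 ≡ 253 (mod 589)
393^12 ≡ 159 (mod 589)
393^15 ≡ 464 (mod 589)
393^18 ≡ 39 (mod 589)
393^20 ≡ 397 (mod 589)
393^27 ≡ 151 (mod 589)
393^30 ≡ 311 (mod 589)
393^36 ≡ 343 (mod 589)
393^45 ≡ 588 (mod 589)
393^54 ≡ 419 (mod 589)
393^60 ≡ 125 (mod 589)
393^90 ≡ 1 (mod 589) ✓
So ord_589(393) = 90, hence |⟨393⟩| = 90.
Index = |(Z/589Z)^×| / |⟨393⟩| = 540 / 90 = 6.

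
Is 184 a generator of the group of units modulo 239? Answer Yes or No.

Yes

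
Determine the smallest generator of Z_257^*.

3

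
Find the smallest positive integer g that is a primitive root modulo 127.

3

φ(127) = 127 − 1 = 126 = 2 · 3^2 · 7.
g is a primitive root iff g^(126/q) ≢ 1 (mod 127) for each prime q ∈ {2, 3, 7}.
g = 2: 2^63 ≡ 1 — hits 1, so not a primitive root.
g = 3: 3^63 ≡ 126; 3^42 ≡ 107; 3^18 ≡ 4 — none is 1, so 3 is a primitive root.
So 3 is the smallest generator of (Z/127Z)^×.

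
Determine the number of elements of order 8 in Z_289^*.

4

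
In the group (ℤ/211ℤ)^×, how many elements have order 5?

4

φ(211) = 211 − 1 = 210 = 2 · 3 · 5 · 7.
Since (Z/211Z)^× is cyclic of order 210, the number of elements of order d is φ(d) when d | 210 and 0 otherwise.
5 | 210, and φ(5) = 5 − 1 = 4.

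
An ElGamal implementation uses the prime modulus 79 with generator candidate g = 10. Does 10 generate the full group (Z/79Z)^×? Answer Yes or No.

No

φ(79) = 79 − 1 = 78 = 2 · 3 · 13.
An element g generates (Z/79Z)^× iff g^(78/q) ≢ 1 (mod 79) for each prime q ∈ {2, 3, 13}.
10^39 ≡ 1 (mod 79)  [q = 2: ≡ 1 ✗]
10^26 ≡ 1 (mod 79)  [q = 3: ≡ 1 ✗]
10^6 ≡ 18 (mod 79)  [q = 13: ≢ 1 ✓]
Since 10^39 ≡ 1, the order of 10 divides 39 < 78, so 10 is not a primitive root.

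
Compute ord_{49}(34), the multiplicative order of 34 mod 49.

14

By Lagrange's theorem, ord_49(34) divides φ(49) = φ(7^2) = 7·(7−1) = 42 = 2 · 3 · 7.
Divisors of 42: 1, 2, 3, 6, 7, 14, 21, 42.
Test each divisor d:
34^1 ≡ 34 (mod 49)
34^2 ≡ 29 (mod 49)
34^3 ≡ 6 (mod 49)
34^6 ≡ 36 (mod 49)
34^7 ≡ 48 (mod 49)
34^14 ≡ 1 (mod 49) ✓
The smallest such exponent is 14, so the order of 34 is 14.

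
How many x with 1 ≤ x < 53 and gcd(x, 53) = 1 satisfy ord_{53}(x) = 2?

1

φ(53) = 53 − 1 = 52 = 2^2 · 13.
Since (Z/53Z)^× is cyclic of order 52, the number of elements of order d is φ(d) when d | 52 and 0 otherwise.
2 | 52, and φ(2) = 2 − 1 = 1.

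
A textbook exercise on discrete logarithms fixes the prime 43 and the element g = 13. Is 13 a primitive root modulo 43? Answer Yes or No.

No

φ(43) = 43 − 1 = 42 = 2 · 3 · 7.
An element g generates (Z/43Z)^× iff g^(42/q) ≢ 1 (mod 43) for each prime q ∈ {2, 3, 7}.
13^21 ≡ 1 (mod 43)  [q = 2: ≡ 1 ✗]
13^14 ≡ 6 (mod 43)  [q = 3: ≢ 1 ✓]
13^6 ≡ 16 (mod 43)  [q = 7: ≢ 1 ✓]
Since 13^21 ≡ 1, the order of 13 divides 21 < 42, so 13 is not a primitive root.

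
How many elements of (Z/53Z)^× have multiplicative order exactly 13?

12

φ(53) = 53 − 1 = 52 = 2^2 · 13.
In a cyclic group of order 52, there are φ(d) elements of order d for each divisor d of 52, and zero for non-divisors.
13 | 52, and φ(13) = 13 − 1 = 12.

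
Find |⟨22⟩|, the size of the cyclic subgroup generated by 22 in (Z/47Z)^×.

46

Since 22 ∈ (Z/47Z)^×, its order divides φ(47) = 47 − 1 = 46 = 2 · 23.
Divisors of 46: 1, 2, 23, 46.
Test each divisor d:
22^1 ≡ 22 (mod 47)
22^2 ≡ 14 (mod 47)
22^23 ≡ 46 (mod 47)
22^46 ≡ 1 (mod 47) ✓
Therefore the multiplicative order of 22 modulo 47 is 46.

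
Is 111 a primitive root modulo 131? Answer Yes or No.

φ(131) = 131 − 1 = 130 = 2 · 5 · 13.
Test 111^(130/q) mod 131 for each prime factor q of 130:
111^65 ≡ 130 (mod 131)  [q = 2: ≢ 1 ✓]
111^26 ≡ 61 (mod 131)  [q = 5: ≢ 1 ✓]
111^10 ≡ 39 (mod 131)  [q = 13: ≢ 1 ✓]
All checks pass, so 111 has order 130 and is a primitive root modulo 131.

Yes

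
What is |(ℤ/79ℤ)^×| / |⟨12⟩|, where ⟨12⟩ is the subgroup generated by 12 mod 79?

Since 12 ∈ (Z/79Z)^×, its order divides φ(79) = 79 − 1 = 78 = 2 · 3 · 13.
Divisors of 78: 1, 2, 3, 6, 13, 26, 39, 78.
Compute 12^d (mod 79) for the divisors d until we hit 1:
12^1 ≡ 12 (mod 79)
12^2 ≡ 65 (mod 79)
12^3 ≡ 69 (mod 79)
12^6 ≡ 21 (mod 79)
12^13 ≡ 78 (mod 79)
12^26 ≡ 1 (mod 79) ✓
Thus |⟨12⟩| = ord(12) = 26.
The index is φ(79) / ord(12) = 78 / 26 = 3.

3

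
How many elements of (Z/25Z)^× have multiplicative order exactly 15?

φ(25) = φ(5^2) = 5·(5−1) = 20 = 2^2 · 5.
Since (Z/25Z)^× is cyclic of order 20, the number of elements of order d is φ(d) when d | 20 and 0 otherwise.
15 does not divide 20, so no element of (Z/25Z)^× has order 15.

0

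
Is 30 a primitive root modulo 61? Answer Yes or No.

Yes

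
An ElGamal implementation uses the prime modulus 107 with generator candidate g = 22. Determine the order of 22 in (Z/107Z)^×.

By Lagrange's theorem, ord_107(22) divides φ(107) = 107 − 1 = 106 = 2 · 53.
Divisors of 106: 1, 2, 53, 106.
Check 22^d mod 107 for each divisor in increasing order:
22^1 ≡ 22 (mod 107)
22^2 ≡ 56 (mod 107)
22^53 ≡ 106 (mod 107)
22^106 ≡ 1 (mod 107) ✓
Hence ord(22) = 106.

106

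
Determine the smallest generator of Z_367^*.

φ(367) = 367 − 1 = 366 = 2 · 3 · 61.
Test candidates g = 2, 3, … against the prime factors q ∈ {2, 3, 61} of φ(367): g is a generator iff g^(366/q) ≢ 1 for every such q.
g = 2: 2^183 ≡ 1 — hits 1, so not a primitive root.
g = 3: 3^183 ≡ 366; 3^122 ≡ 1 — hits 1, so not a primitive root.
g = 4: 4^183 ≡ 1 — hits 1, so not a primitive root.
g = 5: 5^183 ≡ 366; 5^122 ≡ 1 — hits 1, so not a primitive root.
g = 6: 6^183 ≡ 366; 6^122 ≡ 283; 6^6 ≡ 47 — none is 1, so 6 is a primitive root.
Hence the least primitive root of 367 is 6.

6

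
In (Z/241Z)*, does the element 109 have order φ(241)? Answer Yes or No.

Yes

φ(241) = 241 − 1 = 240 = 2^4 · 3 · 5.
It suffices to check that the order of 109 is not a proper divisor of 240: compute 109^(240/q) for q ∈ {2, 3, 5}.
109^120 ≡ 240 (mod 241)  [q = 2: ≢ 1 ✓]
109^80 ≡ 225 (mod 241)  [q = 3: ≢ 1 ✓]
109^48 ≡ 87 (mod 241)  [q = 5: ≢ 1 ✓]
All checks pass, so 109 has order 240 and is a primitive root modulo 241.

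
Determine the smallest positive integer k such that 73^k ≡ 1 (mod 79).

39

ord(73) | φ(79) = 79 − 1 = 78 = 2 · 3 · 13.
Divisors of 78: 1, 2, 3, 6, 13, 26, 39, 78.
Test each divisor d:
73^1 ≡ 73 (mod 79)
73^2 ≡ 36 (mod 79)
73^3 ≡ 21 (mod 79)
73^6 ≡ 46 (mod 79)
73^13 ≡ 23 (mod 79)
73^26 ≡ 55 (mod 79)
73^39 ≡ 1 (mod 79) ✓
So ord_79(73) = 39.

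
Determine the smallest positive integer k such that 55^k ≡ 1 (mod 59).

58

The order of 55 must divide φ(59) = 59 − 1 = 58 = 2 · 29.
Divisors of 58: 1, 2, 29, 58.
Evaluate successive powers at the divisors of 58:
55^1 ≡ 55
55^2 ≡ 16
55^29 ≡ 58
55^58 ≡ 1
So ord_59(55) = 58.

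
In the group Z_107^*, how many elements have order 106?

52

φ(107) = 107 − 1 = 106 = 2 · 53.
(Z/107Z)^× is cyclic (|G| = 106); a cyclic group of order m has exactly φ(d) elements of each order d | m, and none otherwise.
106 = 2 · 53 divides 106, and φ(106) = 52.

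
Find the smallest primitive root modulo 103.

5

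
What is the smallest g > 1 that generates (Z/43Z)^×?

3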